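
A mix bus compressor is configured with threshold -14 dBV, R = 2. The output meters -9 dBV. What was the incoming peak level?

-4 dBV

Post-compression overshoot = -9 − (-14) = 5 dB.
Input overshoot = R × output overshoot = 10 dB → input = -14 + 10 = -4 dBV.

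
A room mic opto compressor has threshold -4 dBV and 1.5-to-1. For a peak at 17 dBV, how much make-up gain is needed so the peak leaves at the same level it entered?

7 dB

The peak compresses to -4 + 21/1.5 = 10 dBV.
To reach 17 dBV requires 17 − 10 = 7 dB of make-up.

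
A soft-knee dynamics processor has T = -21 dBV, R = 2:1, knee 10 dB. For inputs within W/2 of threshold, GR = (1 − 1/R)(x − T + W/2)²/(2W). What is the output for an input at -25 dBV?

x − T + W/2 = -25 − (-21) + 5 = 1.
GR = (1 − 1/2) × 1² / 20 = 0.5 × 1 / 20 = 0.025 dB.
Output = -25 − 0.025 = -25.025 dBV.

-25.025 dBV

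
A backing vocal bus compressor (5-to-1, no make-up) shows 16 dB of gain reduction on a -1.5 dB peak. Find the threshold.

-21.5 dB

Let T be the threshold. Output overshoot = (input overshoot)/R, so -17.5 − T = (-1.5 − T)/5.
5·(-17.5 − T) = -1.5 − T → 4·T = -87.5 − (-1.5) = -86.
T = -86/4 = -21.5 dB.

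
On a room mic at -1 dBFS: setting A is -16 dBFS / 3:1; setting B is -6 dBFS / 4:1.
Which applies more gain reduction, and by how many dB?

A: overshoot 15 dB → output overshoot 5 dB → GR 10 dB.
B: overshoot 5 dB → output overshoot 1.25 dB → GR 3.75 dB.
A reduces 6.25 dB more.

A, by 6.25 dB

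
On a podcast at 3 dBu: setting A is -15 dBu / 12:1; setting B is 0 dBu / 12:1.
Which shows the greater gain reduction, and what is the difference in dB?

A, by 13.75 dB

A: 18 dB over, compressed to 1.5 dB over, so 16.5 dB of GR.
B: 3 dB over, compressed to 0.25 dB over, so 2.75 dB of GR.
A reduces 13.75 dB more.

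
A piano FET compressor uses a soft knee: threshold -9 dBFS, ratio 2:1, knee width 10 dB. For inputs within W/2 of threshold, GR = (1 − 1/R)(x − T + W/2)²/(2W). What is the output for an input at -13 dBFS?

-13.025 dBFS

x − T + W/2 = -13 − (-9) + 5 = 1.
GR = (1 − 1/2) × 1² / 20 = 0.5 × 1 / 20 = 0.025 dB.
Output = -13 − 0.025 = -13.025 dBFS.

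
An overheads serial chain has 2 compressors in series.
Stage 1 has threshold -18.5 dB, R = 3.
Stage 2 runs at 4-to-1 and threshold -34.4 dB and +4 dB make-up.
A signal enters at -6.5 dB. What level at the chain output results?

Stage 1: 12 dB above -18.5 dB, reduced 3:1 to 4 dB above → -14.5 dB.
Stage 2: 19.9 dB above -34.4 dB, reduced 4:1 to 4.975 dB above → -29.425 dB; +4 dB make-up → -25.425 dB.

-25.425 dB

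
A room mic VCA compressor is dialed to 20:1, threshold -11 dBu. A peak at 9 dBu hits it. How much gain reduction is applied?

19 dB

The signal is 20 dB above threshold.
After 20:1 compression the overshoot becomes 20/20 = 1 dB.
So the signal is attenuated by 20 − 1 = 19 dB.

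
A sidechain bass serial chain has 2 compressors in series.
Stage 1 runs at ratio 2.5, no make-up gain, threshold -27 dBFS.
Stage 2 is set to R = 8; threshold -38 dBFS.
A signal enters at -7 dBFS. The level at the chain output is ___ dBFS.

-35.625 dBFS

Stage 1: -7 dBFS is 20 dB over -27 dBFS; at 2.5:1 that becomes 8 dB over, giving -19 dBFS.
Stage 2: 19 dB above -38 dBFS, reduced 8:1 to 2.375 dB above → -35.625 dBFS.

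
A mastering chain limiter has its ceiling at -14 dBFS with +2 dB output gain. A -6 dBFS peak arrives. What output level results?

The limiter clamps the peak to its -14 dBFS ceiling.
Output gain then adds 2 dB: -14 + 2 = -12 dBFS.

-12 dBFS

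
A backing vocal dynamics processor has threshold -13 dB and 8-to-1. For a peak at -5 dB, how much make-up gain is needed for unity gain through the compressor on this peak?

Without make-up, output = threshold + overshoot/8 = -13 + 1 = -12 dB.
Gap to target: 7 dB.

7 dB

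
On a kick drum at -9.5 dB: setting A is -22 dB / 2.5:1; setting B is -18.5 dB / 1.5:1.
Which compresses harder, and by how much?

A: 12.5 dB over, compressed to 5 dB over, so 7.5 dB of GR.
B: 9 dB over, compressed to 6 dB over, so 3 dB of GR.
A reduces 4.5 dB more.

A, by 4.5 dB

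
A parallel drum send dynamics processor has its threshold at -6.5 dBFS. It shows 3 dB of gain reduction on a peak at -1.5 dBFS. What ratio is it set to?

2.5:1

Input overshoot = -1.5 − (-6.5) = 5 dB.
Output overshoot = 5 − 3 = 2 dB.
Ratio = input overshoot / output overshoot = 5 / 2 = 2.5.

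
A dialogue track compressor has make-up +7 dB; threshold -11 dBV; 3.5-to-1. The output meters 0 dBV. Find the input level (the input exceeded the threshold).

Before make-up, the level was 0 − 7 = -7 dBV.
Post-compression overshoot = -7 − (-11) = 4 dB.
Undo the ratio: input overshoot = 4 × 3.5 = 14 dB, giving input = 3 dBV.

3 dBV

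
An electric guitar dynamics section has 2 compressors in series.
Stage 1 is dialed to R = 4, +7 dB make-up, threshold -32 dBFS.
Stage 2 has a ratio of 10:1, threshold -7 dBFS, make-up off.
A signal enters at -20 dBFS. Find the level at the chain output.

-22 dBFS

Stage 1: 12 dB above -32 dBFS, reduced 4:1 to 3 dB above → -29 dBFS; +7 dB make-up → -22 dBFS.
Stage 2: -22 dBFS ≤ -7 dBFS, so stage 2 doesn't engage; output -22 dBFS.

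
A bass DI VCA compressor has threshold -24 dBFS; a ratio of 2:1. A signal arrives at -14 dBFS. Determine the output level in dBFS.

-14 dBFS sits 10 dB over threshold.
2:1 compression reduces that to 10/2 = 5 dB over.
Output = -24 + 5 = -19 dBFS.

-19 dBFS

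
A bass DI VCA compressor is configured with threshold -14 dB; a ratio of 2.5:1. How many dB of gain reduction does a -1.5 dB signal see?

7.5 dB

-1.5 dB exceeds the threshold by 12.5 dB.
After 2.5:1 compression the overshoot becomes 12.5/2.5 = 5 dB.
Gain reduction = 12.5 − 5 = 7.5 dB.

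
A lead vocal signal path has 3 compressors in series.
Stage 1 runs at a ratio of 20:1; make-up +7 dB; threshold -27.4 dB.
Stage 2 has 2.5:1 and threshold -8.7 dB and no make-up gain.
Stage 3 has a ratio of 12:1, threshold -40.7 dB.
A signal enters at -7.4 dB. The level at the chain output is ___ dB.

Stage 1: -7.4 dB is 20 dB over -27.4 dB; at 20:1 that becomes 1 dB over, giving -26.4 dB; +7 dB make-up → -19.4 dB.
Stage 2: below threshold (-19.4 ≤ -8.7); passes unchanged; output -19.4 dB.
Stage 3: overshoot 21.3 dB → 21.3/12 = 1.775 dB → -38.925 dB.

-38.925 dB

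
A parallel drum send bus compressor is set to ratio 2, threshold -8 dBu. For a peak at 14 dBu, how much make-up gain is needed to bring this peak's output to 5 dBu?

2 dB

Without make-up, output = threshold + overshoot/2 = -8 + 11 = 3 dBu.
Gap to target: 2 dB.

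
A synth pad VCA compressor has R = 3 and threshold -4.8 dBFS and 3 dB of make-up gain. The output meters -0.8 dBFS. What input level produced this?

-1.8 dBFS

Stripping the +3 dB make-up gives -3.8 dBFS at the gain stage.
The compressed level sits -3.8 − (-4.8) = 1 dB over threshold.
Before 3:1 compression the overshoot was 1 × 3 = 3 dB, so input = -4.8 + 3 = -1.8 dBFS.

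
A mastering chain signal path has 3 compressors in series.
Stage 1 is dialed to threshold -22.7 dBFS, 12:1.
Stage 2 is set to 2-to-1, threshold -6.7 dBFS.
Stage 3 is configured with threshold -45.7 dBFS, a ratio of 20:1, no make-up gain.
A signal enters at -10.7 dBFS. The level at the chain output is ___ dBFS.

-44.5 dBFS

Stage 1: overshoot 12 dB → 12/12 = 1 dB → -21.7 dBFS.
Stage 2: -21.7 dBFS ≤ -6.7 dBFS, so stage 2 doesn't engage; output -21.7 dBFS.
Stage 3: overshoot 24 dB → 24/20 = 1.2 dB → -44.5 dBFS.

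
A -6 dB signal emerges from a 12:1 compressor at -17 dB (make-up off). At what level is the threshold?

-18 dB

Gain reduction = -6 − (-17) = 11 dB; output overshoot = GR / (R − 1) = 11 / 11 = 1 dB.
Threshold = output − output overshoot = -17 − 1 = -18 dB.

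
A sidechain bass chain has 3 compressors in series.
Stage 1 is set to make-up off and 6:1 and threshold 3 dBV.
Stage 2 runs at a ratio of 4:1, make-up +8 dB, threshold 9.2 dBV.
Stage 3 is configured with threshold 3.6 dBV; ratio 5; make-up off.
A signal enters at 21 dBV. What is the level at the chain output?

5.68 dBV

Stage 1: 21 dBV is 18 dB over 3 dBV; at 6:1 that becomes 3 dB over, giving 6 dBV.
Stage 2: below threshold (6 ≤ 9.2); passes unchanged; make-up brings it to 14 dBV.
Stage 3: 10.4 dB above 3.6 dBV, reduced 5:1 to 2.08 dB above → 5.68 dBV.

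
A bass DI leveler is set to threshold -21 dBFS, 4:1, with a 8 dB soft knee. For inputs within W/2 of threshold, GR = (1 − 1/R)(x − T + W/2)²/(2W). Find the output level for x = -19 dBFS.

-20.6875 dBFS

x − T + W/2 = -19 − (-21) + 4 = 6.
GR = (1 − 1/4) × 6² / 16 = 0.75 × 36 / 16 = 1.6875 dB.
Output = -19 − 1.6875 = -20.6875 dBFS.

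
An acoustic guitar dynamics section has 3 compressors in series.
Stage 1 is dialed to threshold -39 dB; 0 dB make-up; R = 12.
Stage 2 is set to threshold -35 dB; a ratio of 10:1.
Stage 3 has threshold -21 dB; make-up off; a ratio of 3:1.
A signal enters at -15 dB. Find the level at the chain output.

Stage 1: 24 dB above -39 dB, reduced 12:1 to 2 dB above → -37 dB.
Stage 2: -37 dB ≤ -35 dB, so stage 2 doesn't engage; output -37 dB.
Stage 3: -37 dB is at or below the -21 dB threshold — no compression; output -37 dB.

-37 dB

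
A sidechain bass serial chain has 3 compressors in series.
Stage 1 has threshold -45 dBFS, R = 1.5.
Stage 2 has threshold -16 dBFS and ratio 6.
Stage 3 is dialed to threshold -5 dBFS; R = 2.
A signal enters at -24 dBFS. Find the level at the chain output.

-31 dBFS

Stage 1: 21 dB above -45 dBFS, reduced 1.5:1 to 14 dB above → -31 dBFS.
Stage 2: -31 dBFS ≤ -16 dBFS, so stage 2 doesn't engage; output -31 dBFS.
Stage 3: -31 dBFS is at or below the -5 dBFS threshold — no compression; output -31 dBFS.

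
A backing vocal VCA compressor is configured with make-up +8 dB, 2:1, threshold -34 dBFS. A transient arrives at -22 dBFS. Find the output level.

The input is 12 dB above the -34 dBFS threshold.
At 2:1 the overshoot is divided by 2, leaving 6 dB above threshold.
Output = -34 + 6 = -28 dBFS; make-up adds 8 dB, giving -20 dBFS.

-20 dBFS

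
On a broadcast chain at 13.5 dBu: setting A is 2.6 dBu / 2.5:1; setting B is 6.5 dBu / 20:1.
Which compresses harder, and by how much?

A: GR = 10.9 − 10.9/2.5 = 6.54 dB.
B: GR = 7 − 7/20 = 6.65 dB.
B applies 0.11 dB more gain reduction.

B, by 0.11 dB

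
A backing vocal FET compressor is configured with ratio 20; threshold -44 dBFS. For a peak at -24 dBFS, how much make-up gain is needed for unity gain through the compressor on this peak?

Without make-up, output = threshold + overshoot/20 = -44 + 1 = -43 dBFS.
Gap to target: 19 dB.

19 dB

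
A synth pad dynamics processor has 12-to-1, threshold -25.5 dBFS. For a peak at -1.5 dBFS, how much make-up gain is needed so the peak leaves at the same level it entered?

The peak compresses to -25.5 + 24/12 = -23.5 dBFS.
To reach -1.5 dBFS requires -1.5 − (-23.5) = 22 dB of make-up.

22 dB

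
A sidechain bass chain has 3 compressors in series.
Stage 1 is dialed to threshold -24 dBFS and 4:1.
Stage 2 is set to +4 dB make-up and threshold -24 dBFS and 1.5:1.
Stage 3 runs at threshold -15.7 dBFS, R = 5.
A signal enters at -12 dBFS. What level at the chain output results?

-18 dBFS

Stage 1: overshoot 12 dB → 12/4 = 3 dB → -21 dBFS.
Stage 2: -21 dBFS is 3 dB over -24 dBFS; at 1.5:1 that becomes 2 dB over, giving -22 dBFS; +4 dB make-up → -18 dBFS.
Stage 3: -18 dBFS is at or below the -15.7 dBFS threshold — no compression; output -18 dBFS.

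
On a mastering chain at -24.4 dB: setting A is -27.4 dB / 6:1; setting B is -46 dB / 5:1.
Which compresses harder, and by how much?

B, by 14.78 dB

A: GR = 3 − 3/6 = 2.5 dB.
B: GR = 21.6 − 21.6/5 = 17.28 dB.
Difference: 14.78 dB in favour of B.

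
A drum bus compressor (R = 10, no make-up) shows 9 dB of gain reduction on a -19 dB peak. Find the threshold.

Input is 10 dB above T (since output overshoot × R = input overshoot: (-28 − T)·10 = -19 − T gives T = -29 dB).
Check: -29 + (-19 − (-29))/10 = -29 + 1 = -28 dB. ✓

-29 dB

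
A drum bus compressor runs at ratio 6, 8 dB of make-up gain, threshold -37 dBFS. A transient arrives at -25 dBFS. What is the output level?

-27 dBFS

Overshoot: -25 − (-37) = 12 dB.
The 12 dB excess becomes 2 dB after 6:1 reduction.
So the level is -37 + 2 = -35 dBFS; make-up adds 8 dB, giving -27 dBFS.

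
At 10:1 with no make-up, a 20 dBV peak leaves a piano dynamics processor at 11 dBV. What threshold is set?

Gain reduction = 20 − 11 = 9 dB; output overshoot = GR / (R − 1) = 9 / 9 = 1 dB.
Threshold = output − output overshoot = 11 − 1 = 10 dBV.

10 dBV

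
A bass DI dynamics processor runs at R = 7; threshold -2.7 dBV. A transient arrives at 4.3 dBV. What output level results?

4.3 dBV sits 7 dB over threshold.
The 7 dB excess becomes 1 dB after 7:1 reduction.
That puts the output at -1.7 dBV.

-1.7 dBV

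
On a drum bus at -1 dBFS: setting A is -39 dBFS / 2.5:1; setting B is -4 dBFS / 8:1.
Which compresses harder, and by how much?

A, by 20.175 dB

A: GR = 38 − 38/2.5 = 22.8 dB.
B: GR = 3 − 3/8 = 2.625 dB.
A reduces 20.175 dB more.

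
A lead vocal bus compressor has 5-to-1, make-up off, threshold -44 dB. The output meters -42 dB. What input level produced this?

The compressed level sits -42 − (-44) = 2 dB over threshold.
Before 5:1 compression the overshoot was 2 × 5 = 10 dB, so input = -44 + 10 = -34 dB.

-34 dB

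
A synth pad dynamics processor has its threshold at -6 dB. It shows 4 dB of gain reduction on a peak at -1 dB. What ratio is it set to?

Input overshoot = -1 − (-6) = 5 dB.
Output overshoot = 5 − 4 = 1 dB.
Ratio = input overshoot / output overshoot = 5 / 1 = 5.

5:1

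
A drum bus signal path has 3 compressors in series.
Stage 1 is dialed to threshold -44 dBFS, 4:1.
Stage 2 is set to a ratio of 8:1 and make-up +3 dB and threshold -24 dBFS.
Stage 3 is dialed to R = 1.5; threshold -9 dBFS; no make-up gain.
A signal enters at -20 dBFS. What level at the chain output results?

Stage 1: -20 dBFS is 24 dB over -44 dBFS; at 4:1 that becomes 6 dB over, giving -38 dBFS.
Stage 2: -38 dBFS is at or below the -24 dBFS threshold — no compression; make-up brings it to -35 dBFS.
Stage 3: -35 dBFS is at or below the -9 dBFS threshold — no compression; output -35 dBFS.

-35 dBFS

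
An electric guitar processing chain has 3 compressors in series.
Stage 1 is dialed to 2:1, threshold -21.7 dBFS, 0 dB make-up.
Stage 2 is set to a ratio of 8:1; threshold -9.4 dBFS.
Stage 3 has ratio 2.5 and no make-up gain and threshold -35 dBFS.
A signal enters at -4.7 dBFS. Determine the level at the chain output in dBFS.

Stage 1: overshoot 17 dB → 17/2 = 8.5 dB → -13.2 dBFS.
Stage 2: below threshold (-13.2 ≤ -9.4); passes unchanged; output -13.2 dBFS.
Stage 3: -13.2 dBFS is 21.8 dB over -35 dBFS; at 2.5:1 that becomes 8.72 dB over, giving -26.28 dBFS.

-26.28 dBFS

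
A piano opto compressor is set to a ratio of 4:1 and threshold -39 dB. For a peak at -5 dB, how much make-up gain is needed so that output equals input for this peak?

Without make-up, output = threshold + overshoot/4 = -39 + 8.5 = -30.5 dB.
Gap to target: 25.5 dB.

25.5 dB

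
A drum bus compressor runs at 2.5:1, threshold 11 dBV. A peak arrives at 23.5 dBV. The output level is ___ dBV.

16 dBV

Overshoot: 23.5 − 11 = 12.5 dB.
The 12.5 dB excess becomes 5 dB after 2.5:1 reduction.
That puts the output at 16 dBV.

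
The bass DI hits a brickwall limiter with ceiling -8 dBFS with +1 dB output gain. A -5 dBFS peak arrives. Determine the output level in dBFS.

A brickwall limiter is an ∞:1 compressor: any input above the ceiling is clamped to -8 dBFS.
Output gain then adds 1 dB: -8 + 1 = -7 dBFS.

-7 dBFS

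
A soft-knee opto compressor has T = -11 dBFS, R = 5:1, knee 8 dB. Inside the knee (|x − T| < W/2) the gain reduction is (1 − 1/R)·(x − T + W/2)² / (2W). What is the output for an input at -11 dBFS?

-11.8 dBFS

x − T + W/2 = -11 − (-11) + 4 = 4.
GR = (1 − 1/5) × 4² / 16 = 0.8 × 16 / 16 = 0.8 dB.
Output = -11 − 0.8 = -11.8 dBFS.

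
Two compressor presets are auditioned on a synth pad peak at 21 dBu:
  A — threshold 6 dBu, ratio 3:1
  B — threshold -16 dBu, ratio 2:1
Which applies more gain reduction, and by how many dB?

B, by 8.5 dB

A: GR = 15 − 15/3 = 10 dB.
B: GR = 37 − 37/2 = 18.5 dB.
Difference: 8.5 dB in favour of B.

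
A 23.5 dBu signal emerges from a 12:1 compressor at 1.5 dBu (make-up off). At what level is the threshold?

-0.5 dBu

Input is 24 dB above T (since output overshoot × R = input overshoot: (1.5 − T)·12 = 23.5 − T gives T = -0.5 dBu).
Check: -0.5 + (23.5 − (-0.5))/12 = -0.5 + 2 = 1.5 dBu. ✓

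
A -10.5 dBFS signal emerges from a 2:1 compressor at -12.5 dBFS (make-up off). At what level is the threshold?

Let T be the threshold. Output overshoot = (input overshoot)/R, so -12.5 − T = (-10.5 − T)/2.
2·(-12.5 − T) = -10.5 − T → 1·T = -25 − (-10.5) = -14.5.
T = -14.5/1 = -14.5 dBFS.

-14.5 dBFS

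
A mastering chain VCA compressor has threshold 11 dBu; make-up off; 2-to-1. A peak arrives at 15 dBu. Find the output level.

13 dBu

Overshoot: 15 − 11 = 4 dB.
2:1 compression reduces that to 4/2 = 2 dB over.
Output = 11 + 2 = 13 dBu.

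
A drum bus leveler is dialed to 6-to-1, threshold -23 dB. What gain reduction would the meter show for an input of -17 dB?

5 dB

-17 dB exceeds the threshold by 6 dB.
A 6:1 ratio leaves 1 dB of that excess.
So the signal is attenuated by 6 − 1 = 5 dB.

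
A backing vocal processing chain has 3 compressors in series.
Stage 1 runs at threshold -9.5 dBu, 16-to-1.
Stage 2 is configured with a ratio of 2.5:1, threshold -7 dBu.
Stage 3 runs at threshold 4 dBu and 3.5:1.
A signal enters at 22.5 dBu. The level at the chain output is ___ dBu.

Stage 1: 32 dB above -9.5 dBu, reduced 16:1 to 2 dB above → -7.5 dBu.
Stage 2: -7.5 dBu ≤ -7 dBu, so stage 2 doesn't engage; output -7.5 dBu.
Stage 3: below threshold (-7.5 ≤ 4); passes unchanged; output -7.5 dBu.

-7.5 dBu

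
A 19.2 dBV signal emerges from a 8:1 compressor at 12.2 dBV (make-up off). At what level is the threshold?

11.2 dBV

Gain reduction = 19.2 − 12.2 = 7 dB; output overshoot = GR / (R − 1) = 7 / 7 = 1 dB.
Threshold = output − output overshoot = 12.2 − 1 = 11.2 dBV.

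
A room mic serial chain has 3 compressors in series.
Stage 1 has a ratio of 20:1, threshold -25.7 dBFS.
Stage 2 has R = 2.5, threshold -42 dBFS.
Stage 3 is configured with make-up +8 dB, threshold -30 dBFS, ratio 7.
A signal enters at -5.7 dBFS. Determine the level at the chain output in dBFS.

Stage 1: overshoot 20 dB → 20/20 = 1 dB → -24.7 dBFS.
Stage 2: -24.7 dBFS is 17.3 dB over -42 dBFS; at 2.5:1 that becomes 6.92 dB over, giving -35.08 dBFS.
Stage 3: -35.08 dBFS ≤ -30 dBFS, so stage 3 doesn't engage; make-up brings it to -27.08 dBFS.

-27.08 dBFS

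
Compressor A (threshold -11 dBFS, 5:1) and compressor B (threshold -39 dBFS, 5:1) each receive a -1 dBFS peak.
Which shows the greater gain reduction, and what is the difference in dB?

A: GR = 10 − 10/5 = 8 dB.
B: GR = 38 − 38/5 = 30.4 dB.
B reduces 22.4 dB more.

B, by 22.4 dB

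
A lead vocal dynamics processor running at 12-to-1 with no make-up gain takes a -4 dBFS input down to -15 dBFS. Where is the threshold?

Let T be the threshold. Output overshoot = (input overshoot)/R, so -15 − T = (-4 − T)/12.
12·(-15 − T) = -4 − T → 11·T = -180 − (-4) = -176.
T = -176/11 = -16 dBFS.

-16 dBFS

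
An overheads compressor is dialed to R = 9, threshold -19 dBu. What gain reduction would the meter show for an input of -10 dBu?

The signal is 9 dB above threshold.
After 9:1 compression the overshoot becomes 9/9 = 1 dB.
GR = overshoot in − overshoot out = 9 − 1 = 8 dB.

8 dB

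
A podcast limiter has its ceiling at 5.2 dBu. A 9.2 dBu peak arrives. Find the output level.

The limiter clamps the peak to its 5.2 dBu ceiling.

5.2 dBu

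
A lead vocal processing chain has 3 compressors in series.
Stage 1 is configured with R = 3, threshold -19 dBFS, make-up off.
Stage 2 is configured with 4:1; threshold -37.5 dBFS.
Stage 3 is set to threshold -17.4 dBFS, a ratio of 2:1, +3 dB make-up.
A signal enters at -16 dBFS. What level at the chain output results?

Stage 1: overshoot 3 dB → 3/3 = 1 dB → -18 dBFS.
Stage 2: overshoot 19.5 dB → 19.5/4 = 4.875 dB → -32.625 dBFS.
Stage 3: -32.625 dBFS ≤ -17.4 dBFS, so stage 3 doesn't engage; make-up brings it to -29.625 dBFS.

-29.625 dBFS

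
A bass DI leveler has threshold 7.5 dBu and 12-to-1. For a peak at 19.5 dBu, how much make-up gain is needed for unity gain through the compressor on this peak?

11 dB

Overshoot 12 dB → 12/12 = 1 dB after compression, so the compressed level is 7.5 + 1 = 8.5 dBu.
Make-up = target − compressed = 19.5 − 8.5 = 11 dB.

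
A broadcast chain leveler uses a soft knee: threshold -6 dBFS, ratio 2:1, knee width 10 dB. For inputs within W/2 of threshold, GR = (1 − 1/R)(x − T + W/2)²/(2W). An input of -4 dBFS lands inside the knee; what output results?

x − T + W/2 = -4 − (-6) + 5 = 7.
GR = (1 − 1/2) × 7² / 20 = 0.5 × 49 / 20 = 1.225 dB.
Output = -4 − 1.225 = -5.225 dBFS.

-5.225 dBFS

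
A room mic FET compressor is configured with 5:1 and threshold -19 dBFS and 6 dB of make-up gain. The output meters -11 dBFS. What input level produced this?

-9 dBFS

Stripping the +6 dB make-up gives -17 dBFS at the gain stage.
The compressed level sits -17 − (-19) = 2 dB over threshold.
Before 5:1 compression the overshoot was 2 × 5 = 10 dB, so input = -19 + 10 = -9 dBFS.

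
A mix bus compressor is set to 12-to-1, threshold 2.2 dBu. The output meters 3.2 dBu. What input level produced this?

14.2 dBu

Post-compression overshoot = 3.2 − 2.2 = 1 dB.
Undo the ratio: input overshoot = 1 × 12 = 12 dB, giving input = 14.2 dBu.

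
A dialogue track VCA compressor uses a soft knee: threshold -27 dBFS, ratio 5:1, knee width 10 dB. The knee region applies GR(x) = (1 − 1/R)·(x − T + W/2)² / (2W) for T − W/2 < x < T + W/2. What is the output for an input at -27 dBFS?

-28 dBFS

x − T + W/2 = -27 − (-27) + 5 = 5.
GR = (1 − 1/5) × 5² / 20 = 0.8 × 25 / 20 = 1 dB.
Output = -27 − 1 = -28 dBFS.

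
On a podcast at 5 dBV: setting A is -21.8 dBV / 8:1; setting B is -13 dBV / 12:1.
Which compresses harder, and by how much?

A, by 6.95 dB

A: overshoot 26.8 dB → output overshoot 3.35 dB → GR 23.45 dB.
B: overshoot 18 dB → output overshoot 1.5 dB → GR 16.5 dB.
A applies 6.95 dB more gain reduction.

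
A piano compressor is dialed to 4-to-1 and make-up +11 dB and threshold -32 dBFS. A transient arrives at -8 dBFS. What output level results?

Overshoot: -8 − (-32) = 24 dB.
4:1 compression reduces that to 24/4 = 6 dB over.
So the level is -32 + 6 = -26 dBFS; make-up adds 11 dB, giving -15 dBFS.

-15 dBFS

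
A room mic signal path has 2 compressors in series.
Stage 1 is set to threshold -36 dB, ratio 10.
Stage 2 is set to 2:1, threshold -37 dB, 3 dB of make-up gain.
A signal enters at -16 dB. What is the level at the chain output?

Stage 1: -16 dB is 20 dB over -36 dB; at 10:1 that becomes 2 dB over, giving -34 dB.
Stage 2: 3 dB above -37 dB, reduced 2:1 to 1.5 dB above → -35.5 dB; +3 dB make-up → -32.5 dB.

-32.5 dB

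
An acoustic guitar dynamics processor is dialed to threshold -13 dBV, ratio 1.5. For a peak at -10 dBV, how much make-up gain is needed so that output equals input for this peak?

1 dB

Without make-up, output = threshold + overshoot/1.5 = -13 + 2 = -11 dBV.
Gap to target: 1 dB.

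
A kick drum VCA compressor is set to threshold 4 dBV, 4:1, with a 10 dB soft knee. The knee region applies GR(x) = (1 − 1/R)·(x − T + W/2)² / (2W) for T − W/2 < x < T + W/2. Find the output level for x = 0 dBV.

x − T + W/2 = 0 − 4 + 5 = 1.
GR = (1 − 1/4) × 1² / 20 = 0.75 × 1 / 20 = 0.0375 dB.
Output = 0 − 0.0375 = -0.0375 dBV.

-0.0375 dBV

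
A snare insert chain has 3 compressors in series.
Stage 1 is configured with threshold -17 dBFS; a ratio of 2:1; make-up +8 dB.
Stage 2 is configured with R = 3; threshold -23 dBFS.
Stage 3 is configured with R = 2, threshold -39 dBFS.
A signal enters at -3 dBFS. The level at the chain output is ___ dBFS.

Stage 1: overshoot 14 dB → 14/2 = 7 dB → -10 dBFS; +8 dB make-up → -2 dBFS.
Stage 2: 21 dB above -23 dBFS, reduced 3:1 to 7 dB above → -16 dBFS.
Stage 3: 23 dB above -39 dBFS, reduced 2:1 to 11.5 dB above → -27.5 dBFS.

-27.5 dBFS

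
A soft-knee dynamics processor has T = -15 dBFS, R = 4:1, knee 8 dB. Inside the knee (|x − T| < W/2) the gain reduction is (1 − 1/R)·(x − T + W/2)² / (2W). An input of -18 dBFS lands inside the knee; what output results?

-18.046875 dBFS

x − T + W/2 = -18 − (-15) + 4 = 1.
GR = (1 − 1/4) × 1² / 16 = 0.75 × 1 / 16 = 0.046875 dB.
Output = -18 − 0.046875 = -18.046875 dBFS.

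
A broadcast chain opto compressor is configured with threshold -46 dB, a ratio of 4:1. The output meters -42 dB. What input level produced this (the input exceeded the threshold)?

That's 4 dB above the -46 dB threshold.
Undo the ratio: input overshoot = 4 × 4 = 16 dB, giving input = -30 dB.

-30 dB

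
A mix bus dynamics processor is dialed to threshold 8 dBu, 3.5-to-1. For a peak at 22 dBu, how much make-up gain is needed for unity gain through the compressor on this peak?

The peak compresses to 8 + 14/3.5 = 12 dBu.
To reach 22 dBu requires 22 − 12 = 10 dB of make-up.

10 dB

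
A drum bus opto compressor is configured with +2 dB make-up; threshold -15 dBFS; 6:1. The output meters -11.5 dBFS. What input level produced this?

-6 dBFS

Remove make-up: -11.5 − 2 = -13.5 dBFS.
Post-compression overshoot = -13.5 − (-15) = 1.5 dB.
Input overshoot = R × output overshoot = 9 dB → input = -15 + 9 = -6 dBFS.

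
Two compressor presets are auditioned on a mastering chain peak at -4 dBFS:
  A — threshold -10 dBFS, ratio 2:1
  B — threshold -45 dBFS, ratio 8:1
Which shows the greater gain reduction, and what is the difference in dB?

B, by 32.875 dB

A: 6 dB over, compressed to 3 dB over, so 3 dB of GR.
B: 41 dB over, compressed to 5.125 dB over, so 35.875 dB of GR.
B reduces 32.875 dB more.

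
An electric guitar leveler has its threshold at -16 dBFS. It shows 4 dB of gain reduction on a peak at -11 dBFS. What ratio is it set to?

5:1

Input overshoot = -11 − (-16) = 5 dB.
Output overshoot = 5 − 4 = 1 dB.
Ratio = input overshoot / output overshoot = 5 / 1 = 5.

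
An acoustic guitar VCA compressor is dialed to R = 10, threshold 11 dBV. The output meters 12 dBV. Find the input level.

That's 1 dB above the 11 dBV threshold.
Input overshoot = R × output overshoot = 10 dB → input = 11 + 10 = 21 dBV.

21 dBV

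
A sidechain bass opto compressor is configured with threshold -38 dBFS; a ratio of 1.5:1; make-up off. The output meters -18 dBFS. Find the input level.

The compressed level sits -18 − (-38) = 20 dB over threshold.
Before 1.5:1 compression the overshoot was 20 × 1.5 = 30 dB, so input = -38 + 30 = -8 dBFS.

-8 dBFS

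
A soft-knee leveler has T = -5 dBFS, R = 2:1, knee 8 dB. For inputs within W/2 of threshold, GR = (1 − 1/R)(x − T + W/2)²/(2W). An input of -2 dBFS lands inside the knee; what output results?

-3.53125 dBFS

x − T + W/2 = -2 − (-5) + 4 = 7.
GR = (1 − 1/2) × 7² / 16 = 0.5 × 49 / 16 = 1.53125 dB.
Output = -2 − 1.53125 = -3.53125 dBFS.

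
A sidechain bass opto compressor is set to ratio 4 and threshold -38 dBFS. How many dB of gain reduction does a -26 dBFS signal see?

9 dB

The signal is 12 dB above threshold.
After 4:1 compression the overshoot becomes 12/4 = 3 dB.
Gain reduction = 12 − 3 = 9 dB.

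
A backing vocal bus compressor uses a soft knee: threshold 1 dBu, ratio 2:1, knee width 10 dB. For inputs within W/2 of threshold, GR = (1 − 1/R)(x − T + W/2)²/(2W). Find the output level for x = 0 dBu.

-0.4 dBu

x − T + W/2 = 0 − 1 + 5 = 4.
GR = (1 − 1/2) × 4² / 20 = 0.5 × 16 / 20 = 0.4 dB.
Output = 0 − 0.4 = -0.4 dBu.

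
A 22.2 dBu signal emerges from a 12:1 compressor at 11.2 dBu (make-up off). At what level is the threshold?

10.2 dBu

Let T be the threshold. Output overshoot = (input overshoot)/R, so 11.2 − T = (22.2 − T)/12.
12·(11.2 − T) = 22.2 − T → 11·T = 134.4 − 22.2 = 112.2.
T = 112.2/11 = 10.2 dBu.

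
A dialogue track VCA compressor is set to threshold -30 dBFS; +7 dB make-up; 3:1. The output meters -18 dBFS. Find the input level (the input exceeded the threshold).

Before make-up, the level was -18 − 7 = -25 dBFS.
Post-compression overshoot = -25 − (-30) = 5 dB.
Before 3:1 compression the overshoot was 5 × 3 = 15 dB, so input = -30 + 15 = -15 dBFS.

-15 dBFS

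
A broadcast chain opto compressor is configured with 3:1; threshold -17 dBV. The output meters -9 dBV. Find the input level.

7 dBV

The compressed level sits -9 − (-17) = 8 dB over threshold.
Undo the ratio: input overshoot = 8 × 3 = 24 dB, giving input = 7 dBV.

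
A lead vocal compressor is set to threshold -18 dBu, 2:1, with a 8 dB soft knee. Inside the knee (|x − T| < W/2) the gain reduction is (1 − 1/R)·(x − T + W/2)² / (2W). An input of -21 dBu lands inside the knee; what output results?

x − T + W/2 = -21 − (-18) + 4 = 1.
GR = (1 − 1/2) × 1² / 16 = 0.5 × 1 / 16 = 0.03125 dB.
Output = -21 − 0.03125 = -21.03125 dBu.

-21.03125 dBu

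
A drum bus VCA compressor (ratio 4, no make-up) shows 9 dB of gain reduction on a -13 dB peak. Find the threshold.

Gain reduction = -13 − (-22) = 9 dB; output overshoot = GR / (R − 1) = 9 / 3 = 3 dB.
Threshold = output − output overshoot = -22 − 3 = -25 dB.

-25 dB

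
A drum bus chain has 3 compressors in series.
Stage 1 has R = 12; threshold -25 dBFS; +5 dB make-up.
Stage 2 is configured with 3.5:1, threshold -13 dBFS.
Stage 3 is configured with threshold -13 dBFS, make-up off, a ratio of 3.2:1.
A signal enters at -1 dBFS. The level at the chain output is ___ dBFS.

-18 dBFS

Stage 1: overshoot 24 dB → 24/12 = 2 dB → -23 dBFS; +5 dB make-up → -18 dBFS.
Stage 2: -18 dBFS ≤ -13 dBFS, so stage 2 doesn't engage; output -18 dBFS.
Stage 3: -18 dBFS is at or below the -13 dBFS threshold — no compression; output -18 dBFS.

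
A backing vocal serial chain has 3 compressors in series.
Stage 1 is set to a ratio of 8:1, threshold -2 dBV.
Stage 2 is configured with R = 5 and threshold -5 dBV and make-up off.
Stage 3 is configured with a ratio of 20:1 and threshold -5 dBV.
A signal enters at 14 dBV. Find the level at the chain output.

-4.95 dBV

Stage 1: 14 dBV is 16 dB over -2 dBV; at 8:1 that becomes 2 dB over, giving 0 dBV.
Stage 2: 5 dB above -5 dBV, reduced 5:1 to 1 dB above → -4 dBV.
Stage 3: overshoot 1 dB → 1/20 = 0.05 dB → -4.95 dBV.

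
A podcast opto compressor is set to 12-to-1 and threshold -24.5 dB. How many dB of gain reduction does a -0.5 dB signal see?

The signal is 24 dB above threshold.
After 12:1 compression the overshoot becomes 24/12 = 2 dB.
GR = overshoot in − overshoot out = 24 − 2 = 22 dB.

22 dB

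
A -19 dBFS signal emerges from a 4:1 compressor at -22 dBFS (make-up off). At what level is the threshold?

-23 dBFS

Let T be the threshold. Output overshoot = (input overshoot)/R, so -22 − T = (-19 − T)/4.
4·(-22 − T) = -19 − T → 3·T = -88 − (-19) = -69.
T = -69/3 = -23 dBFS.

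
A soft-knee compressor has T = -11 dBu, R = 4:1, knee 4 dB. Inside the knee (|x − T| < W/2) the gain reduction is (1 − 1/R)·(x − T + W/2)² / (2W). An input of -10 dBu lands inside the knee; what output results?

x − T + W/2 = -10 − (-11) + 2 = 3.
GR = (1 − 1/4) × 3² / 8 = 0.75 × 9 / 8 = 0.84375 dB.
Output = -10 − 0.84375 = -10.84375 dBu.

-10.84375 dBu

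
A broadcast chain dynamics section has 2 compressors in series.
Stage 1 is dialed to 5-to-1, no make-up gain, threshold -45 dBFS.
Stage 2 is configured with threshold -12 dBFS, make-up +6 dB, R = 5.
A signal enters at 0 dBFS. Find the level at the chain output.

-30 dBFS

Stage 1: 45 dB above -45 dBFS, reduced 5:1 to 9 dB above → -36 dBFS.
Stage 2: -36 dBFS is at or below the -12 dBFS threshold — no compression; make-up brings it to -30 dBFS.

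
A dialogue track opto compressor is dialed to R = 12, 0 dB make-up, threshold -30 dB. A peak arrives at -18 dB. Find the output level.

-29 dB

-18 dB sits 12 dB over threshold.
The 12 dB excess becomes 1 dB after 12:1 reduction.
So the level is -30 + 1 = -29 dB.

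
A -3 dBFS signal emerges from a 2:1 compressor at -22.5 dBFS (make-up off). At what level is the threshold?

Gain reduction = -3 − (-22.5) = 19.5 dB; output overshoot = GR / (R − 1) = 19.5 / 1 = 19.5 dB.
Threshold = output − output overshoot = -22.5 − 19.5 = -42 dBFS.

-42 dBFS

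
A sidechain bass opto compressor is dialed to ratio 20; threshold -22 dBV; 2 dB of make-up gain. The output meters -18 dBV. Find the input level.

18 dBV

Remove make-up: -18 − 2 = -20 dBV.
Post-compression overshoot = -20 − (-22) = 2 dB.
Before 20:1 compression the overshoot was 2 × 20 = 40 dB, so input = -22 + 40 = 18 dBV.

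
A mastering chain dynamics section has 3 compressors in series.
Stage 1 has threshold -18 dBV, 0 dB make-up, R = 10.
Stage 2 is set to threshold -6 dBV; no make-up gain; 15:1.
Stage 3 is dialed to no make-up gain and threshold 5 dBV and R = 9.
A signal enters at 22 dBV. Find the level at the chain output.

-14 dBV

Stage 1: overshoot 40 dB → 40/10 = 4 dB → -14 dBV.
Stage 2: -14 dBV ≤ -6 dBV, so stage 2 doesn't engage; output -14 dBV.
Stage 3: -14 dBV ≤ 5 dBV, so stage 3 doesn't engage; output -14 dBV.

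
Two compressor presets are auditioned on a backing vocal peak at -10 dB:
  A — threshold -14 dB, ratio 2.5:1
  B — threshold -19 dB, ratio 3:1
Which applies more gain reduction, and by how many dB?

B, by 3.6 dB

A: 4 dB over, compressed to 1.6 dB over, so 2.4 dB of GR.
B: 9 dB over, compressed to 3 dB over, so 6 dB of GR.
B applies 3.6 dB more gain reduction.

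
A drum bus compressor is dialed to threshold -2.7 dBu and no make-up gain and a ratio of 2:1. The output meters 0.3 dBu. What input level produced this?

That's 3 dB above the -2.7 dBu threshold.
Undo the ratio: input overshoot = 3 × 2 = 6 dB, giving input = 3.3 dBu.

3.3 dBu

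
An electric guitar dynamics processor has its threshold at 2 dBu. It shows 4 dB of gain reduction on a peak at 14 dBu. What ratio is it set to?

1.5:1

Input overshoot = 14 − 2 = 12 dB.
Output overshoot = 12 − 4 = 8 dB.
Ratio = input overshoot / output overshoot = 12 / 8 = 1.5.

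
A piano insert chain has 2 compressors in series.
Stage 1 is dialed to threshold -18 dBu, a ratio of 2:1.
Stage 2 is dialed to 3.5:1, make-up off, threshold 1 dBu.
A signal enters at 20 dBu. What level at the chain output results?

Stage 1: 38 dB above -18 dBu, reduced 2:1 to 19 dB above → 1 dBu.
Stage 2: 1 dBu is at or below the 1 dBu threshold — no compression; output 1 dBu.

1 dBu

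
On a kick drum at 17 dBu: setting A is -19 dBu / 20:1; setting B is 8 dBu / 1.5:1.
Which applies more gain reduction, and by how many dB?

A, by 31.2 dB

A: overshoot 36 dB → output overshoot 1.8 dB → GR 34.2 dB.
B: overshoot 9 dB → output overshoot 6 dB → GR 3 dB.
Difference: 31.2 dB in favour of A.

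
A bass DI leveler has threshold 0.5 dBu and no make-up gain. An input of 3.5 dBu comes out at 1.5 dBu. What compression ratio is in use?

3:1

Input overshoot = 3.5 − 0.5 = 3 dB; output overshoot = 1.5 − 0.5 = 1 dB.
Ratio = 3 / 1 = 3.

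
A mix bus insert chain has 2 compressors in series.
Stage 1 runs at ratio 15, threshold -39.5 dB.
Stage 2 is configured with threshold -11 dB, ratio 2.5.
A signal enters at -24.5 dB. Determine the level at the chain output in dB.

Stage 1: -24.5 dB is 15 dB over -39.5 dB; at 15:1 that becomes 1 dB over, giving -38.5 dB.
Stage 2: -38.5 dB ≤ -11 dB, so stage 2 doesn't engage; output -38.5 dB.

-38.5 dB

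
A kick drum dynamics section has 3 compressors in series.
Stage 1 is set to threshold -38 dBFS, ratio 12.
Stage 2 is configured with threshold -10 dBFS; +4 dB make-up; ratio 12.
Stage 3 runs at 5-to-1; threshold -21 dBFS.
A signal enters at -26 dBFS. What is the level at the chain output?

-33 dBFS

Stage 1: overshoot 12 dB → 12/12 = 1 dB → -37 dBFS.
Stage 2: below threshold (-37 ≤ -10); passes unchanged; make-up brings it to -33 dBFS.
Stage 3: below threshold (-33 ≤ -21); passes unchanged; output -33 dBFS.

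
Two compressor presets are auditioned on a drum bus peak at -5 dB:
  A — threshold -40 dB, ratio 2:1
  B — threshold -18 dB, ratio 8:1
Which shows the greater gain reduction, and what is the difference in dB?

A: overshoot 35 dB → output overshoot 17.5 dB → GR 17.5 dB.
B: overshoot 13 dB → output overshoot 1.625 dB → GR 11.375 dB.
A reduces 6.125 dB more.

A, by 6.125 dB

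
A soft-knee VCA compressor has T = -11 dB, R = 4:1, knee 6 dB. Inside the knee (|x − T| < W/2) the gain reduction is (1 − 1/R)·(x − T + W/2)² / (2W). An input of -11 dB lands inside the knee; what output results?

x − T + W/2 = -11 − (-11) + 3 = 3.
GR = (1 − 1/4) × 3² / 12 = 0.75 × 9 / 12 = 0.5625 dB.
Output = -11 − 0.5625 = -11.5625 dB.

-11.5625 dB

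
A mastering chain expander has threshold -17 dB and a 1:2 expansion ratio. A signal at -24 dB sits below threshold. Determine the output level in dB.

-31 dB

Undershoot = (-17) − (-24) = 7 dB.
At 1:2, that expands to 14 dB under threshold.
Output = -17 − 14 = -31 dB.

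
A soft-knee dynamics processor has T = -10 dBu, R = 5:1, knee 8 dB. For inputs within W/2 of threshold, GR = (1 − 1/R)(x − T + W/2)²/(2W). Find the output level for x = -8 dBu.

-9.8 dBu

x − T + W/2 = -8 − (-10) + 4 = 6.
GR = (1 − 1/5) × 6² / 16 = 0.8 × 36 / 16 = 1.8 dB.
Output = -8 − 1.8 = -9.8 dBu.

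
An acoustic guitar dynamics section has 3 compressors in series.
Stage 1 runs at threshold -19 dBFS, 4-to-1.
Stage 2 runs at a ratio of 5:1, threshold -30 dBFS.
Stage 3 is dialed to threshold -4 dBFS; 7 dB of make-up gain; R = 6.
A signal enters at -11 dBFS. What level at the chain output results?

-20.4 dBFS

Stage 1: overshoot 8 dB → 8/4 = 2 dB → -17 dBFS.
Stage 2: -17 dBFS is 13 dB over -30 dBFS; at 5:1 that becomes 2.6 dB over, giving -27.4 dBFS.
Stage 3: -27.4 dBFS is at or below the -4 dBFS threshold — no compression; make-up brings it to -20.4 dBFS.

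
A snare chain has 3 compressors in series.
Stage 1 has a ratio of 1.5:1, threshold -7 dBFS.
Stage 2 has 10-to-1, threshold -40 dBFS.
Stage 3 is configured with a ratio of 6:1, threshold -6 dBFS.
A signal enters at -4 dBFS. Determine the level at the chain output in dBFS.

-36.5 dBFS

Stage 1: -4 dBFS is 3 dB over -7 dBFS; at 1.5:1 that becomes 2 dB over, giving -5 dBFS.
Stage 2: overshoot 35 dB → 35/10 = 3.5 dB → -36.5 dBFS.
Stage 3: below threshold (-36.5 ≤ -6); passes unchanged; output -36.5 dBFS.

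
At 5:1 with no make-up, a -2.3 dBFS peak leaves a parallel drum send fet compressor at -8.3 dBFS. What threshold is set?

-9.8 dBFS

Gain reduction = -2.3 − (-8.3) = 6 dB; output overshoot = GR / (R − 1) = 6 / 4 = 1.5 dB.
Threshold = output − output overshoot = -8.3 − 1.5 = -9.8 dBFS.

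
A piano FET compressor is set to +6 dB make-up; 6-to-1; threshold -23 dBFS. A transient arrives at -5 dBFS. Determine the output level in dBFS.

The input is 18 dB above the -23 dBFS threshold.
6:1 compression reduces that to 18/6 = 3 dB over.
That puts the output at -20 dBFS; make-up adds 6 dB, giving -14 dBFS.

-14 dBFS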